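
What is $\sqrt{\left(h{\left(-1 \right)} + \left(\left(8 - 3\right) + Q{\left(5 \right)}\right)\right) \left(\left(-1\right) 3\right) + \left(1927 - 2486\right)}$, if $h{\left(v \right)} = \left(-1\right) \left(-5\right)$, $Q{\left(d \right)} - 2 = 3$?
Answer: $2 i \sqrt{151} \approx 24.576 i$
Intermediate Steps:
$Q{\left(d \right)} = 5$ ($Q{\left(d \right)} = 2 + 3 = 5$)
$h{\left(v \right)} = 5$
$\sqrt{\left(h{\left(-1 \right)} + \left(\left(8 - 3\right) + Q{\left(5 \right)}\right)\right) \left(\left(-1\right) 3\right) + \left(1927 - 2486\right)} = \sqrt{\left(5 + \left(\left(8 - 3\right) + 5\right)\right) \left(\left(-1\right) 3\right) + \left(1927 - 2486\right)} = \sqrt{\left(5 + \left(5 + 5\right)\right) \left(-3\right) - 559} = \sqrt{\left(5 + 10\right) \left(-3\right) - 559} = \sqrt{15 \left(-3\right) - 559} = \sqrt{-45 - 559} = \sqrt{-604} = 2 i \sqrt{151}$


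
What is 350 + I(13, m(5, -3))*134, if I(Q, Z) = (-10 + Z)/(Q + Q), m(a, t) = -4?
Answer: 3612/13 ≈ 277.85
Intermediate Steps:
I(Q, Z) = (-10 + Z)/(2*Q) (I(Q, Z) = (-10 + Z)/((2*Q)) = (-10 + Z)*(1/(2*Q)) = (-10 + Z)/(2*Q))
350 + I(13, m(5, -3))*134 = 350 + ((½)*(-10 - 4)/13)*134 = 350 + ((½)*(1/13)*(-14))*134 = 350 - 7/13*134 = 350 - 938/13 = 3612/13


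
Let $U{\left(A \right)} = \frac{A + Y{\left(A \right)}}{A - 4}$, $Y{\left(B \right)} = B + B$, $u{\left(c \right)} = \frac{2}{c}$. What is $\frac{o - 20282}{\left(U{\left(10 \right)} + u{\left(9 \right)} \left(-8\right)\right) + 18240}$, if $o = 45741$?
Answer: $\frac{229131}{164189} \approx 1.3955$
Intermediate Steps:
$Y{\left(B \right)} = 2 B$
$U{\left(A \right)} = \frac{3 A}{-4 + A}$ ($U{\left(A \right)} = \frac{A + 2 A}{A - 4} = \frac{3 A}{-4 + A}$)
$\frac{o - 20282}{\left(U{\left(10 \right)} + u{\left(9 \right)} \left(-8\right)\right) + 18240} = \frac{45741 - 20282}{\left(3 \cdot 10 \frac{1}{-4 + 10} + \frac{2}{9} \left(-8\right)\right) + 18240} = \frac{25459}{\left(3 \cdot 10 \cdot \frac{1}{6} + 2 \cdot \frac{1}{9} \left(-8\right)\right) + 18240} = \frac{25459}{\left(3 \cdot 10 \cdot \frac{1}{6} + \frac{2}{9} \left(-8\right)\right) + 18240} = \frac{25459}{\left(5 - \frac{16}{9}\right) + 18240} = \frac{25459}{\frac{29}{9} + 18240} = \frac{25459}{\frac{164189}{9}} = 25459 \cdot \frac{9}{164189} = \frac{229131}{164189}$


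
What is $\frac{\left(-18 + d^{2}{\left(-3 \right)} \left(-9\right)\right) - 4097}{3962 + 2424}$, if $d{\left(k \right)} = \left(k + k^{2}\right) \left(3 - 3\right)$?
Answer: $- \frac{4115}{6386} \approx -0.64438$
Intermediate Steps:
$d{\left(k \right)} = 0$ ($d{\left(k \right)} = \left(k + k^{2}\right) 0 = 0$)
$\frac{\left(-18 + d^{2}{\left(-3 \right)} \left(-9\right)\right) - 4097}{3962 + 2424} = \frac{\left(-18 + 0^{2} \left(-9\right)\right) - 4097}{3962 + 2424} = \frac{\left(-18 + 0 \left(-9\right)\right) - 4097}{6386} = \left(\left(-18 + 0\right) - 4097\right) \frac{1}{6386} = \left(-18 - 4097\right) \frac{1}{6386} = \left(-4115\right) \frac{1}{6386} = - \frac{4115}{6386}$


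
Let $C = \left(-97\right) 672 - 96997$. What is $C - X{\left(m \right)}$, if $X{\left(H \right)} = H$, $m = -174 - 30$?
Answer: $-161977$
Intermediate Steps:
$m = -204$
$C = -162181$ ($C = -65184 - 96997 = -162181$)
$C - X{\left(m \right)} = -162181 - -204 = -162181 + 204 = -161977$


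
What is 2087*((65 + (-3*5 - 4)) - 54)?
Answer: -16696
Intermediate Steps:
2087*((65 + (-3*5 - 4)) - 54) = 2087*((65 + (-15 - 4)) - 54) = 2087*((65 - 19) - 54) = 2087*(46 - 54) = 2087*(-8) = -16696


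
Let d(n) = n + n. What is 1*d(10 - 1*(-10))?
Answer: 40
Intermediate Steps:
d(n) = 2*n
1*d(10 - 1*(-10)) = 1*(2*(10 - 1*(-10))) = 1*(2*(10 + 10)) = 1*(2*20) = 1*40 = 40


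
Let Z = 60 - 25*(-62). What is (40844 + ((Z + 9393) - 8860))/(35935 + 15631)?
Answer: 1869/2242 ≈ 0.83363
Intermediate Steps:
Z = 1610 (Z = 60 + 1550 = 1610)
(40844 + ((Z + 9393) - 8860))/(35935 + 15631) = (40844 + ((1610 + 9393) - 8860))/(35935 + 15631) = (40844 + (11003 - 8860))/51566 = (40844 + 2143)*(1/51566) = 42987*(1/51566) = 1869/2242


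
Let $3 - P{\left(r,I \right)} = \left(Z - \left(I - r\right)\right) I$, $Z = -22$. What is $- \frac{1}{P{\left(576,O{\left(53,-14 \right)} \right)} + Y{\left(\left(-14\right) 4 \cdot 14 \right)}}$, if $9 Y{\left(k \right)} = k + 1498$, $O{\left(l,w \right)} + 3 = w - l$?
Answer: $- \frac{3}{131287} \approx -2.2851 \cdot 10^{-5}$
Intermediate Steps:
$O{\left(l,w \right)} = -3 + w - l$ ($O{\left(l,w \right)} = -3 - \left(l - w\right) = -3 + w - l$)
$P{\left(r,I \right)} = 3 - I \left(-22 + r - I\right)$ ($P{\left(r,I \right)} = 3 - \left(-22 - \left(I - r\right)\right) I = 3 - \left(-22 + r - I\right) I = 3 - I \left(-22 + r - I\right)$)
$Y{\left(k \right)} = \frac{1498}{9} + \frac{k}{9}$ ($Y{\left(k \right)} = \frac{k + 1498}{9} = \frac{1498 + k}{9} = \frac{1498}{9} + \frac{k}{9}$)
$- \frac{1}{P{\left(576,O{\left(53,-14 \right)} \right)} + Y{\left(\left(-14\right) 4 \cdot 14 \right)}} = - \frac{1}{\left(3 + \left(-3 - 14 - 53\right)^{2} + 22 \left(-3 - 14 - 53\right) - \left(-3 - 14 - 53\right) 576\right) + \left(\frac{1498}{9} + \frac{\left(-14\right) 4 \cdot 14}{9}\right)} = - \frac{1}{\left(3 + \left(-3 - 14 - 53\right)^{2} + 22 \left(-3 - 14 - 53\right) - \left(-3 - 14 - 53\right) 576\right) + \left(\frac{1498}{9} + \frac{\left(-56\right) 14}{9}\right)} = - \frac{1}{\left(3 + \left(-70\right)^{2} + 22 \left(-70\right) - \left(-70\right) 576\right) + \left(\frac{1498}{9} + \frac{1}{9} \left(-784\right)\right)} = - \frac{1}{\left(3 + 4900 - 1540 + 40320\right) + \left(\frac{1498}{9} - \frac{784}{9}\right)} = - \frac{1}{43683 + \frac{238}{3}} = - \frac{1}{\frac{131287}{3}} = \left(-1\right) \frac{3}{131287} = - \frac{3}{131287}$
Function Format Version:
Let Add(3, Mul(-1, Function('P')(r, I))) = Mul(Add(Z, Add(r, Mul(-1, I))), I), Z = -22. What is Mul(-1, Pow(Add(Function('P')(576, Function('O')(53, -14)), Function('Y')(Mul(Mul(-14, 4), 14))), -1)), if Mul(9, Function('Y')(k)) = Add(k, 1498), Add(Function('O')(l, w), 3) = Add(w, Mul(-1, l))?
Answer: Rational(-3, 131287) ≈ -2.2851e-5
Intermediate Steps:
Function('O')(l, w) = Add(-3, w, Mul(-1, l)) (Function('O')(l, w) = Add(-3, Add(w, Mul(-1, l))) = Add(-3, w, Mul(-1, l)))
Function('P')(r, I) = Add(3, Mul(-1, I, Add(-22, r, Mul(-1, I)))) (Function('P')(r, I) = Add(3, Mul(-1, Mul(Add(-22, Add(r, Mul(-1, I))), I))) = Add(3, Mul(-1, Mul(Add(-22, r, Mul(-1, I)), I))) = Add(3, Mul(-1, Mul(I, Add(-22, r, Mul(-1, I))))) = Add(3, Mul(-1, I, Add(-22, r, Mul(-1, I)))))
Function('Y')(k) = Add(Rational(1498, 9), Mul(Rational(1, 9), k)) (Function('Y')(k) = Mul(Rational(1, 9), Add(k, 1498)) = Mul(Rational(1, 9), Add(1498, k)) = Add(Rational(1498, 9), Mul(Rational(1, 9), k)))
Mul(-1, Pow(Add(Function('P')(576, Function('O')(53, -14)), Function('Y')(Mul(Mul(-14, 4), 14))), -1)) = Mul(-1, Pow(Add(Add(3, Pow(Add(-3, -14, Mul(-1, 53)), 2), Mul(22, Add(-3, -14, Mul(-1, 53))), Mul(-1, Add(-3, -14, Mul(-1, 53)), 576)), Add(Rational(1498, 9), Mul(Rational(1, 9), Mul(Mul(-14, 4), 14)))), -1)) = Mul(-1, Pow(Add(Add(3, Pow(Add(-3, -14, -53), 2), Mul(22, Add(-3, -14, -53)), Mul(-1, Add(-3, -14, -53), 576)), Add(Rational(1498, 9), Mul(Rational(1, 9), Mul(-56, 14)))), -1)) = Mul(-1, Pow(Add(Add(3, Pow(-70, 2), Mul(22, -70), Mul(-1, -70, 576)), Add(Rational(1498, 9), Mul(Rational(1, 9), -784))), -1)) = Mul(-1, Pow(Add(Add(3, 4900, -1540, 40320), Add(Rational(1498, 9), Rational(-784, 9))), -1)) = Mul(-1, Pow(Add(43683, Rational(238, 3)), -1)) = Mul(-1, Pow(Rational(131287, 3), -1)) = Mul(-1, Rational(3, 131287)) = Rational(-3, 131287)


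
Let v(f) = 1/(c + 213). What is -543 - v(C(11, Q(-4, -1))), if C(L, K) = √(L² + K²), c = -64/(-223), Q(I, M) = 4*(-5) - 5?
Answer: -25826932/47563 ≈ -543.00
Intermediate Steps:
Q(I, M) = -25 (Q(I, M) = -20 - 5 = -25)
c = 64/223 (c = -64*(-1/223) = 64/223 ≈ 0.28700)
C(L, K) = √(K² + L²)
v(f) = 223/47563 (v(f) = 1/(64/223 + 213) = 1/(47563/223) = 223/47563)
-543 - v(C(11, Q(-4, -1))) = -543 - 1*223/47563 = -543 - 223/47563 = -25826932/47563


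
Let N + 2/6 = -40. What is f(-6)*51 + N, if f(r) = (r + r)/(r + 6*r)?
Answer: -541/21 ≈ -25.762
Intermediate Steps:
N = -121/3 (N = -⅓ - 40 = -121/3 ≈ -40.333)
f(r) = 2/7 (f(r) = (2*r)/((7*r)) = (2*r)*(1/(7*r)) = 2/7)
f(-6)*51 + N = (2/7)*51 - 121/3 = 102/7 - 121/3 = -541/21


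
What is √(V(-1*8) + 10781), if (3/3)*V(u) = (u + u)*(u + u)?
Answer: √11037 ≈ 105.06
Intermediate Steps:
V(u) = 4*u² (V(u) = (u + u)*(u + u) = (2*u)*(2*u) = 4*u²)
√(V(-1*8) + 10781) = √(4*(-1*8)² + 10781) = √(4*(-8)² + 10781) = √(4*64 + 10781) = √(256 + 10781) = √11037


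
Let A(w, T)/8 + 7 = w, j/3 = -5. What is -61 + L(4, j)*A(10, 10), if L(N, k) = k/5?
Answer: -133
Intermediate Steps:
j = -15 (j = 3*(-5) = -15)
L(N, k) = k/5 (L(N, k) = k*(⅕) = k/5)
A(w, T) = -56 + 8*w
-61 + L(4, j)*A(10, 10) = -61 + ((⅕)*(-15))*(-56 + 8*10) = -61 - 3*(-56 + 80) = -61 - 3*24 = -61 - 72 = -133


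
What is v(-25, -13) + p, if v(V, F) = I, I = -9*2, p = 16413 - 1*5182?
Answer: 11213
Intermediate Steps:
p = 11231 (p = 16413 - 5182 = 11231)
I = -18 (I = -1*18 = -18)
v(V, F) = -18
v(-25, -13) + p = -18 + 11231 = 11213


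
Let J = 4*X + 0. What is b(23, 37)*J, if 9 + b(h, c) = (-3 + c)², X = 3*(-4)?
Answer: -55056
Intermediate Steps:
X = -12
b(h, c) = -9 + (-3 + c)²
J = -48 (J = 4*(-12) + 0 = -48 + 0 = -48)
b(23, 37)*J = (37*(-6 + 37))*(-48) = (37*31)*(-48) = 1147*(-48) = -55056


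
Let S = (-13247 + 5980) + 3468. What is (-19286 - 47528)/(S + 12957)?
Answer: -33407/4579 ≈ -7.2957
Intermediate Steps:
S = -3799 (S = -7267 + 3468 = -3799)
(-19286 - 47528)/(S + 12957) = (-19286 - 47528)/(-3799 + 12957) = -66814/9158 = -66814*1/9158 = -33407/4579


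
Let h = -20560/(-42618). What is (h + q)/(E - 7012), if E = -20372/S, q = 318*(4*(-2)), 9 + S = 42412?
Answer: 287279349731/792029447784 ≈ 0.36271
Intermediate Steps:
S = 42403 (S = -9 + 42412 = 42403)
q = -2544 (q = 318*(-8) = -2544)
E = -20372/42403 ≈ -0.48044
h = 10280/21309 (h = -20560*(-1/42618) = 10280/21309 ≈ 0.48243)
(h + q)/(E - 7012) = (10280/21309 - 2544)/(-20372/42403 - 7012) = -54199816/(21309*(-297350208/42403)) = -54199816/21309*(-42403/297350208) = 287279349731/792029447784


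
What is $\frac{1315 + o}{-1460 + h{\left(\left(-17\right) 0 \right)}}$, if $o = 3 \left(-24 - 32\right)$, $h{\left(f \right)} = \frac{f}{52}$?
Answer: $- \frac{1147}{1460} \approx -0.78562$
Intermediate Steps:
$h{\left(f \right)} = \frac{f}{52}$ ($h{\left(f \right)} = f \frac{1}{52} = \frac{f}{52}$)
$o = -168$ ($o = 3 \left(-56\right) = -168$)
$\frac{1315 + o}{-1460 + h{\left(\left(-17\right) 0 \right)}} = \frac{1315 - 168}{-1460 + \frac{\left(-17\right) 0}{52}} = \frac{1147}{-1460 + \frac{1}{52} \cdot 0} = \frac{1147}{-1460 + 0} = \frac{1147}{-1460} = 1147 \left(- \frac{1}{1460}\right) = - \frac{1147}{1460}$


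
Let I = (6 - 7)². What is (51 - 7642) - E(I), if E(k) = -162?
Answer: -7429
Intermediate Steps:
I = 1 (I = (-1)² = 1)
(51 - 7642) - E(I) = (51 - 7642) - 1*(-162) = -7591 + 162 = -7429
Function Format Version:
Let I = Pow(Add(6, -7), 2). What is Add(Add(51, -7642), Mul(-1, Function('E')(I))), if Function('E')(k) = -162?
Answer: -7429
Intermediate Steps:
I = 1 (I = Pow(-1, 2) = 1)
Add(Add(51, -7642), Mul(-1, Function('E')(I))) = Add(Add(51, -7642), Mul(-1, -162)) = Add(-7591, 162) = -7429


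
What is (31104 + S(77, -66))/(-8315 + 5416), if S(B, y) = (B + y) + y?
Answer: -31049/2899 ≈ -10.710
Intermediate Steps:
S(B, y) = B + 2*y
(31104 + S(77, -66))/(-8315 + 5416) = (31104 + (77 + 2*(-66)))/(-8315 + 5416) = (31104 + (77 - 132))/(-2899) = (31104 - 55)*(-1/2899) = 31049*(-1/2899) = -31049/2899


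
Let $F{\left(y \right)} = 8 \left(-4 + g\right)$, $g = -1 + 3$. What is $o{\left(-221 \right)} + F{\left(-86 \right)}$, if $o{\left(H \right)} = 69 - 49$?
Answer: $4$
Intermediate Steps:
$o{\left(H \right)} = 20$
$g = 2$
$F{\left(y \right)} = -16$ ($F{\left(y \right)} = 8 \left(-4 + 2\right) = 8 \left(-2\right) = -16$)
$o{\left(-221 \right)} + F{\left(-86 \right)} = 20 - 16 = 4$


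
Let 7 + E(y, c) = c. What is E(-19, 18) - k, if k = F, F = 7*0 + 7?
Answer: 4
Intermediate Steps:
E(y, c) = -7 + c
F = 7 (F = 0 + 7 = 7)
k = 7
E(-19, 18) - k = (-7 + 18) - 1*7 = 11 - 7 = 4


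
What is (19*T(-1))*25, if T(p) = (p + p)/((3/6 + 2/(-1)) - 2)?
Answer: 1900/7 ≈ 271.43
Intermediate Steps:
T(p) = -4*p/7 (T(p) = (2*p)/((3*(1/6) + 2*(-1)) - 2) = (2*p)/((1/2 - 2) - 2) = (2*p)/(-3/2 - 2) = (2*p)/(-7/2) = (2*p)*(-2/7) = -4*p/7)
(19*T(-1))*25 = (19*(-4/7*(-1)))*25 = (19*(4/7))*25 = (76/7)*25 = 1900/7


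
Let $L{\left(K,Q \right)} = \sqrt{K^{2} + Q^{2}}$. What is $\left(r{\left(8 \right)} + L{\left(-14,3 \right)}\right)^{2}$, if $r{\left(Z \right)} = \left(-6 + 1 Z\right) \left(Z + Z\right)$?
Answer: $\left(32 + \sqrt{205}\right)^{2} \approx 2145.3$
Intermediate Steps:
$r{\left(Z \right)} = 2 Z \left(-6 + Z\right)$ ($r{\left(Z \right)} = \left(-6 + Z\right) 2 Z = 2 Z \left(-6 + Z\right)$)
$\left(r{\left(8 \right)} + L{\left(-14,3 \right)}\right)^{2} = \left(2 \cdot 8 \left(-6 + 8\right) + \sqrt{\left(-14\right)^{2} + 3^{2}}\right)^{2} = \left(2 \cdot 8 \cdot 2 + \sqrt{196 + 9}\right)^{2} = \left(32 + \sqrt{205}\right)^{2}$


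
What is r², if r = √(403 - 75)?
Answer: 328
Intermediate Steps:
r = 2*√82 (r = √328 = 2*√82 ≈ 18.111)
r² = (2*√82)² = 328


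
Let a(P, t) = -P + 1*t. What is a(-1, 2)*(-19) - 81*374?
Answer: -30351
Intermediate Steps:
a(P, t) = t - P (a(P, t) = -P + t = t - P)
a(-1, 2)*(-19) - 81*374 = (2 - 1*(-1))*(-19) - 81*374 = (2 + 1)*(-19) - 30294 = 3*(-19) - 30294 = -57 - 30294 = -30351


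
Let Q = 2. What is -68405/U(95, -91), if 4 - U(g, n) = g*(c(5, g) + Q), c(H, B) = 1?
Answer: 68405/281 ≈ 243.43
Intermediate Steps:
U(g, n) = 4 - 3*g (U(g, n) = 4 - g*(1 + 2) = 4 - g*3 = 4 - 3*g)
-68405/U(95, -91) = -68405/(4 - 3*95) = -68405/(4 - 285) = -68405/(-281) = -68405*(-1/281) = 68405/281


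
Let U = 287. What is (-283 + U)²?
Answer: 16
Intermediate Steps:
(-283 + U)² = (-283 + 287)² = 4² = 16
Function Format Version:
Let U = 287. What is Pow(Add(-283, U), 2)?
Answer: 16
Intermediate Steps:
Pow(Add(-283, U), 2) = Pow(Add(-283, 287), 2) = Pow(4, 2) = 16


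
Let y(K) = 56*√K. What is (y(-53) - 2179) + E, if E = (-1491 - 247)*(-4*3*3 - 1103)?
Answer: 1977403 + 56*I*√53 ≈ 1.9774e+6 + 407.69*I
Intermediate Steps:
E = 1979582 (E = -1738*(-12*3 - 1103) = -1738*(-36 - 1103) = -1738*(-1139) = 1979582)
(y(-53) - 2179) + E = (56*√(-53) - 2179) + 1979582 = (56*(I*√53) - 2179) + 1979582 = (56*I*√53 - 2179) + 1979582 = (-2179 + 56*I*√53) + 1979582 = 1977403 + 56*I*√53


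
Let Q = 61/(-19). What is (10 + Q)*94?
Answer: 12126/19 ≈ 638.21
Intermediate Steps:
Q = -61/19 (Q = 61*(-1/19) = -61/19 ≈ -3.2105)
(10 + Q)*94 = (10 - 61/19)*94 = (129/19)*94 = 12126/19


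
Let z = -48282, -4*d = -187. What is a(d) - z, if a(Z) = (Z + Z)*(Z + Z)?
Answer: 228097/4 ≈ 57024.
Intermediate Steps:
d = 187/4 (d = -¼*(-187) = 187/4 ≈ 46.750)
a(Z) = 4*Z² (a(Z) = (2*Z)*(2*Z) = 4*Z²)
a(d) - z = 4*(187/4)² - 1*(-48282) = 4*(34969/16) + 48282 = 34969/4 + 48282 = 228097/4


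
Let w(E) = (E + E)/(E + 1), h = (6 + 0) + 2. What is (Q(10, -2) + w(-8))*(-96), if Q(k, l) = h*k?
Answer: -55296/7 ≈ -7899.4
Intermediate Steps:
h = 8 (h = 6 + 2 = 8)
Q(k, l) = 8*k
w(E) = 2*E/(1 + E) (w(E) = (2*E)/(1 + E) = 2*E/(1 + E))
(Q(10, -2) + w(-8))*(-96) = (8*10 + 2*(-8)/(1 - 8))*(-96) = (80 + 2*(-8)/(-7))*(-96) = (80 + 2*(-8)*(-⅐))*(-96) = (80 + 16/7)*(-96) = (576/7)*(-96) = -55296/7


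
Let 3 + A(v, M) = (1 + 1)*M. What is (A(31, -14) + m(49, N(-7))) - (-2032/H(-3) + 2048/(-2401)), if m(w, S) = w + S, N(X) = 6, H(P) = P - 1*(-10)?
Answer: 756648/2401 ≈ 315.14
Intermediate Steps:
H(P) = 10 + P (H(P) = P + 10 = 10 + P)
A(v, M) = -3 + 2*M (A(v, M) = -3 + (1 + 1)*M = -3 + 2*M)
m(w, S) = S + w
(A(31, -14) + m(49, N(-7))) - (-2032/H(-3) + 2048/(-2401)) = ((-3 + 2*(-14)) + (6 + 49)) - (-2032/(10 - 3) + 2048/(-2401)) = ((-3 - 28) + 55) - (-2032/7 + 2048*(-1/2401)) = (-31 + 55) - (-2032*⅐ - 2048/2401) = 24 - (-2032/7 - 2048/2401) = 24 - 1*(-699024/2401) = 24 + 699024/2401 = 756648/2401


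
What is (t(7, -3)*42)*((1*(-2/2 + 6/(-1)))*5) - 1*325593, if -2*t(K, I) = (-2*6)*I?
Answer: -299133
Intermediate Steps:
t(K, I) = 6*I (t(K, I) = -(-2*6)*I/2 = -(-6)*I = 6*I)
(t(7, -3)*42)*((1*(-2/2 + 6/(-1)))*5) - 1*325593 = ((6*(-3))*42)*((1*(-2/2 + 6/(-1)))*5) - 1*325593 = (-18*42)*((1*(-2*½ + 6*(-1)))*5) - 325593 = -756*1*(-1 - 6)*5 - 325593 = -756*1*(-7)*5 - 325593 = -(-5292)*5 - 325593 = -756*(-35) - 325593 = 26460 - 325593 = -299133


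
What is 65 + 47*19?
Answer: 958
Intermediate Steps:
65 + 47*19 = 65 + 893 = 958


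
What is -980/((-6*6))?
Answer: 245/9 ≈ 27.222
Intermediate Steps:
-980/((-6*6)) = -980/(-36) = -980*(-1/36) = 245/9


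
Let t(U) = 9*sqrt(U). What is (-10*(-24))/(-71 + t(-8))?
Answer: -17040/5689 - 4320*I*sqrt(2)/5689 ≈ -2.9953 - 1.0739*I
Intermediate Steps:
(-10*(-24))/(-71 + t(-8)) = (-10*(-24))/(-71 + 9*sqrt(-8)) = 240/(-71 + 9*(2*I*sqrt(2))) = 240/(-71 + 18*I*sqrt(2))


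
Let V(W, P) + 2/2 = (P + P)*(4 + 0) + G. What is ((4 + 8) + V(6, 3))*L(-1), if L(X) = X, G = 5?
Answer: -40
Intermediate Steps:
V(W, P) = 4 + 8*P (V(W, P) = -1 + ((P + P)*(4 + 0) + 5) = -1 + ((2*P)*4 + 5) = -1 + (8*P + 5) = -1 + (5 + 8*P) = 4 + 8*P)
((4 + 8) + V(6, 3))*L(-1) = ((4 + 8) + (4 + 8*3))*(-1) = (12 + (4 + 24))*(-1) = (12 + 28)*(-1) = 40*(-1) = -40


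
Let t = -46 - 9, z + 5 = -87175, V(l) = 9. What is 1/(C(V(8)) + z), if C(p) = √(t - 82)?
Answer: -87180/7600352537 - I*√137/7600352537 ≈ -1.1471e-5 - 1.54e-9*I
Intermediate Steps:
z = -87180 (z = -5 - 87175 = -87180)
t = -55
C(p) = I*√137 (C(p) = √(-55 - 82) = √(-137) = I*√137)
1/(C(V(8)) + z) = 1/(I*√137 - 87180) = 1/(-87180 + I*√137)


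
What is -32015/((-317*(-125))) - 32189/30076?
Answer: -447674453/238352300 ≈ -1.8782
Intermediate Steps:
-32015/((-317*(-125))) - 32189/30076 = -32015/39625 - 32189*1/30076 = -32015*1/39625 - 32189/30076 = -6403/7925 - 32189/30076 = -447674453/238352300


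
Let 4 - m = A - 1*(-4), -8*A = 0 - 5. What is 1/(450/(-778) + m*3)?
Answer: -3112/7635 ≈ -0.40760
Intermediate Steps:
A = 5/8 (A = -(0 - 5)/8 = -⅛*(-5) = 5/8 ≈ 0.62500)
m = -5/8 (m = 4 - (5/8 - 1*(-4)) = 4 - (5/8 + 4) = 4 - 1*37/8 = 4 - 37/8 = -5/8 ≈ -0.62500)
1/(450/(-778) + m*3) = 1/(450/(-778) - 5/8*3) = 1/(450*(-1/778) - 15/8) = 1/(-225/389 - 15/8) = 1/(-7635/3112) = -3112/7635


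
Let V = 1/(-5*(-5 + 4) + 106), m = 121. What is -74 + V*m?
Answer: -8093/111 ≈ -72.910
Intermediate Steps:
V = 1/111 (V = 1/(-5*(-1) + 106) = 1/(5 + 106) = 1/111 ≈ 0.0090090)
-74 + V*m = -74 + (1/111)*121 = -74 + 121/111 = -8093/111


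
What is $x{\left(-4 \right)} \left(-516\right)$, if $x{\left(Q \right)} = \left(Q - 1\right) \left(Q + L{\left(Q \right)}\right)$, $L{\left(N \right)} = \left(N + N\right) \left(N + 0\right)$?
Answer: $72240$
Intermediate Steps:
$L{\left(N \right)} = 2 N^{2}$ ($L{\left(N \right)} = 2 N N = 2 N^{2}$)
$x{\left(Q \right)} = \left(-1 + Q\right) \left(Q + 2 Q^{2}\right)$ ($x{\left(Q \right)} = \left(Q - 1\right) \left(Q + 2 Q^{2}\right) = \left(-1 + Q\right) \left(Q + 2 Q^{2}\right)$)
$x{\left(-4 \right)} \left(-516\right) = - 4 \left(-1 - -4 + 2 \left(-4\right)^{2}\right) \left(-516\right) = - 4 \left(-1 + 4 + 2 \cdot 16\right) \left(-516\right) = - 4 \left(-1 + 4 + 32\right) \left(-516\right) = \left(-4\right) 35 \left(-516\right) = \left(-140\right) \left(-516\right) = 72240$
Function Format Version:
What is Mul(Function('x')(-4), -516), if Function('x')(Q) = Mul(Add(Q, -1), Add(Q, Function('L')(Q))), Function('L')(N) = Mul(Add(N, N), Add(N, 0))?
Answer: 72240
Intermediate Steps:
Function('L')(N) = Mul(2, Pow(N, 2)) (Function('L')(N) = Mul(Mul(2, N), N) = Mul(2, Pow(N, 2)))
Function('x')(Q) = Mul(Add(-1, Q), Add(Q, Mul(2, Pow(Q, 2)))) (Function('x')(Q) = Mul(Add(Q, -1), Add(Q, Mul(2, Pow(Q, 2)))) = Mul(Add(-1, Q), Add(Q, Mul(2, Pow(Q, 2)))))
Mul(Function('x')(-4), -516) = Mul(Mul(-4, Add(-1, Mul(-1, -4), Mul(2, Pow(-4, 2)))), -516) = Mul(Mul(-4, Add(-1, 4, Mul(2, 16))), -516) = Mul(Mul(-4, Add(-1, 4, 32)), -516) = Mul(Mul(-4, 35), -516) = Mul(-140, -516) = 72240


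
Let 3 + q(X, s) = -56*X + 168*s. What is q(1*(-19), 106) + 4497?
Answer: 23366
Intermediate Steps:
q(X, s) = -3 - 56*X + 168*s (q(X, s) = -3 + (-56*X + 168*s) = -3 - 56*X + 168*s)
q(1*(-19), 106) + 4497 = (-3 - 56*(-19) + 168*106) + 4497 = (-3 - 56*(-19) + 17808) + 4497 = (-3 + 1064 + 17808) + 4497 = 18869 + 4497 = 23366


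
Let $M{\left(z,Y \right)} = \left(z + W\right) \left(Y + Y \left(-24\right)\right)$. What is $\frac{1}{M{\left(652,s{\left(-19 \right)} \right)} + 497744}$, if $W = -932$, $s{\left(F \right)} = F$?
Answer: $\frac{1}{375384} \approx 2.6639 \cdot 10^{-6}$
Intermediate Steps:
$M{\left(z,Y \right)} = - 23 Y \left(-932 + z\right)$ ($M{\left(z,Y \right)} = \left(z - 932\right) \left(Y + Y \left(-24\right)\right) = \left(-932 + z\right) \left(Y - 24 Y\right) = \left(-932 + z\right) \left(- 23 Y\right) = - 23 Y \left(-932 + z\right)$)
$\frac{1}{M{\left(652,s{\left(-19 \right)} \right)} + 497744} = \frac{1}{23 \left(-19\right) \left(932 - 652\right) + 497744} = \frac{1}{23 \left(-19\right) 280 + 497744} = \frac{1}{-122360 + 497744} = \frac{1}{375384}$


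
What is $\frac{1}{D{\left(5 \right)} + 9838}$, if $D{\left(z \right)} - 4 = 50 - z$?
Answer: $\frac{1}{9887} \approx 0.00010114$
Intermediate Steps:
$D{\left(z \right)} = 54 - z$ ($D{\left(z \right)} = 4 - \left(-50 + z\right) = 54 - z$)
$\frac{1}{D{\left(5 \right)} + 9838} = \frac{1}{\left(54 - 5\right) + 9838} = \frac{1}{49 + 9838} = \frac{1}{9887}$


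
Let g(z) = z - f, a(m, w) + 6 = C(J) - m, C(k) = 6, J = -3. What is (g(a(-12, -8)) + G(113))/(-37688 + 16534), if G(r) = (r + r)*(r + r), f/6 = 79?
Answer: -25307/10577 ≈ -2.3926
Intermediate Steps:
f = 474 (f = 6*79 = 474)
G(r) = 4*r² (G(r) = (2*r)*(2*r) = 4*r²)
a(m, w) = -m (a(m, w) = -6 + (6 - m) = -m)
g(z) = -474 + z (g(z) = z - 1*474 = z - 474 = -474 + z)
(g(a(-12, -8)) + G(113))/(-37688 + 16534) = ((-474 - 1*(-12)) + 4*113²)/(-37688 + 16534) = ((-474 + 12) + 4*12769)/(-21154) = (-462 + 51076)*(-1/21154) = 50614*(-1/21154) = -25307/10577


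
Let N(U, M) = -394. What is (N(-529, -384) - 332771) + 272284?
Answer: -60881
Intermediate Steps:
(N(-529, -384) - 332771) + 272284 = (-394 - 332771) + 272284 = -333165 + 272284 = -60881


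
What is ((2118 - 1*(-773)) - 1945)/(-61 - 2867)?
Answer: -473/1464 ≈ -0.32309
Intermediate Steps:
((2118 - 1*(-773)) - 1945)/(-61 - 2867) = ((2118 + 773) - 1945)/(-2928) = (2891 - 1945)*(-1/2928) = 946*(-1/2928) = -473/1464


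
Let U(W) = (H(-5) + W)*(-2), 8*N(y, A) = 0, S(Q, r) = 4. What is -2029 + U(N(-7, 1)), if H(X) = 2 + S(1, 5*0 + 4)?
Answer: -2041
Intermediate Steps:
N(y, A) = 0 (N(y, A) = (⅛)*0 = 0)
H(X) = 6 (H(X) = 2 + 4 = 6)
U(W) = -12 - 2*W (U(W) = (6 + W)*(-2) = -12 - 2*W)
-2029 + U(N(-7, 1)) = -2029 + (-12 - 2*0) = -2029 + (-12 + 0) = -2029 - 12 = -2041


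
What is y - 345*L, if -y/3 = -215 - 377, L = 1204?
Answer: -413604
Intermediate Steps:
y = 1776 (y = -3*(-215 - 377) = -3*(-592) = 1776)
y - 345*L = 1776 - 345*1204 = 1776 - 415380 = -413604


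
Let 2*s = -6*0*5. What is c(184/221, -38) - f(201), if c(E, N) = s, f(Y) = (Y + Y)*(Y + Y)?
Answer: -161604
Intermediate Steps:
s = 0 (s = (-6*0*5)/2 = (0*5)/2 = (½)*0 = 0)
f(Y) = 4*Y² (f(Y) = (2*Y)*(2*Y) = 4*Y²)
c(E, N) = 0
c(184/221, -38) - f(201) = 0 - 4*201² = 0 - 4*40401 = 0 - 1*161604 = 0 - 161604 = -161604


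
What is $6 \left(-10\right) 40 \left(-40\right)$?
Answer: $96000$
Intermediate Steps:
$6 \left(-10\right) 40 \left(-40\right) = \left(-60\right) 40 \left(-40\right) = \left(-2400\right) \left(-40\right) = 96000$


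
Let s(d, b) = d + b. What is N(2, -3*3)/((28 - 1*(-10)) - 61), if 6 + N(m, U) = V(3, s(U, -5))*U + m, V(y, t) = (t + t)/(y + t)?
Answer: 296/253 ≈ 1.1700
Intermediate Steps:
s(d, b) = b + d
V(y, t) = 2*t/(t + y) (V(y, t) = (2*t)/(t + y) = 2*t/(t + y))
N(m, U) = -6 + m + 2*U*(-5 + U)/(-2 + U) (N(m, U) = -6 + ((2*(-5 + U)/((-5 + U) + 3))*U + m) = -6 + ((2*(-5 + U)/(-2 + U))*U + m) = -6 + (2*U*(-5 + U)/(-2 + U) + m) = -6 + (m + 2*U*(-5 + U)/(-2 + U)) = -6 + m + 2*U*(-5 + U)/(-2 + U))
N(2, -3*3)/((28 - 1*(-10)) - 61) = (((-6 + 2)*(-2 - 3*3) + 2*(-3*3)*(-5 - 3*3))/(-2 - 3*3))/((28 - 1*(-10)) - 61) = ((-4*(-2 - 9) + 2*(-9)*(-5 - 9))/(-2 - 9))/((28 + 10) - 61) = ((-4*(-11) + 2*(-9)*(-14))/(-11))/(38 - 61) = -(44 + 252)/11/(-23) = -1/11*296*(-1/23) = -296/11*(-1/23) = 296/253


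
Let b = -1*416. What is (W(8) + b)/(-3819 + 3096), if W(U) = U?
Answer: 136/241 ≈ 0.56432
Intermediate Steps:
b = -416
(W(8) + b)/(-3819 + 3096) = (8 - 416)/(-3819 + 3096) = -408/(-723) = -408*(-1/723) = 136/241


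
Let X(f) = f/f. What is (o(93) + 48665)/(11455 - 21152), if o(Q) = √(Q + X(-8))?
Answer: -48665/9697 - √94/9697 ≈ -5.0196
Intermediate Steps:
X(f) = 1
o(Q) = √(1 + Q) (o(Q) = √(Q + 1) = √(1 + Q))
(o(93) + 48665)/(11455 - 21152) = (√(1 + 93) + 48665)/(11455 - 21152) = (√94 + 48665)/(-9697) = (48665 + √94)*(-1/9697) = -48665/9697 - √94/9697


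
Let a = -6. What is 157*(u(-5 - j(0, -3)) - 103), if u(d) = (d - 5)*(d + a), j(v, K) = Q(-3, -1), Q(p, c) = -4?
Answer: -9577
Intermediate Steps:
j(v, K) = -4
u(d) = (-6 + d)*(-5 + d) (u(d) = (d - 5)*(d - 6) = (-5 + d)*(-6 + d) = (-6 + d)*(-5 + d))
157*(u(-5 - j(0, -3)) - 103) = 157*((30 + (-5 - 1*(-4))**2 - 11*(-5 - 1*(-4))) - 103) = 157*((30 + (-5 + 4)**2 - 11*(-5 + 4)) - 103) = 157*((30 + (-1)**2 - 11*(-1)) - 103) = 157*((30 + 1 + 11) - 103) = 157*(42 - 103) = 157*(-61) = -9577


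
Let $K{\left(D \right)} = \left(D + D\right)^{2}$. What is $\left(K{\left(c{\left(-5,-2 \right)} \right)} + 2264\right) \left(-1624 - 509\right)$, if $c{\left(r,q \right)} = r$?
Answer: $-5042412$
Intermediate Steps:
$K{\left(D \right)} = 4 D^{2}$ ($K{\left(D \right)} = \left(2 D\right)^{2} = 4 D^{2}$)
$\left(K{\left(c{\left(-5,-2 \right)} \right)} + 2264\right) \left(-1624 - 509\right) = \left(4 \left(-5\right)^{2} + 2264\right) \left(-1624 - 509\right) = \left(4 \cdot 25 + 2264\right) \left(-2133\right) = \left(100 + 2264\right) \left(-2133\right) = 2364 \left(-2133\right) = -5042412$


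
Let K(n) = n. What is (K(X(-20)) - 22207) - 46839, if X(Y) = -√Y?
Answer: -69046 - 2*I*√5 ≈ -69046.0 - 4.4721*I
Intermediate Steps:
(K(X(-20)) - 22207) - 46839 = (-√(-20) - 22207) - 46839 = (-2*I*√5 - 22207) - 46839 = (-22207 - 2*I*√5) - 46839 = -69046 - 2*I*√5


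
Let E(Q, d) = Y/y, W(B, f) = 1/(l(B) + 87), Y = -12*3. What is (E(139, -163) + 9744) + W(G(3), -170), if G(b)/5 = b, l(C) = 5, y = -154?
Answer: 69028229/7084 ≈ 9744.3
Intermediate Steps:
G(b) = 5*b
Y = -36
W(B, f) = 1/92 (W(B, f) = 1/(5 + 87) = 1/92)
E(Q, d) = 18/77 (E(Q, d) = -36/(-154) = -36*(-1/154) = 18/77)
(E(139, -163) + 9744) + W(G(3), -170) = (18/77 + 9744) + 1/92 = 750306/77 + 1/92 = 69028229/7084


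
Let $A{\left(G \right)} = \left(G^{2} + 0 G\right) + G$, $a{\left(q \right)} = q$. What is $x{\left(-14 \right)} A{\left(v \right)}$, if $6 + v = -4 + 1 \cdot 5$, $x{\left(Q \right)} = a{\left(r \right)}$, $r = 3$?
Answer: $60$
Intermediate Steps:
$x{\left(Q \right)} = 3$
$v = -5$ ($v = -6 + \left(-4 + 1 \cdot 5\right) = -6 + \left(-4 + 5\right) = -6 + 1 = -5$)
$A{\left(G \right)} = G + G^{2}$ ($A{\left(G \right)} = \left(G^{2} + 0\right) + G = G^{2} + G = G + G^{2}$)
$x{\left(-14 \right)} A{\left(v \right)} = 3 \left(- 5 \left(1 - 5\right)\right) = 3 \left(\left(-5\right) \left(-4\right)\right) = 3 \cdot 20 = 60$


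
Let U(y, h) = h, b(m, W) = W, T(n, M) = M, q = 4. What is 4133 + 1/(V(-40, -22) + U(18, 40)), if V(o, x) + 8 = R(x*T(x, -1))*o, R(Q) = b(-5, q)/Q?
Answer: 1124187/272 ≈ 4133.0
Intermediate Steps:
R(Q) = 4/Q
V(o, x) = -8 - 4*o/x (V(o, x) = -8 + (4/((x*(-1))))*o = -8 + (4/((-x)))*o = -8 + (4*(-1/x))*o = -8 + (-4/x)*o = -8 - 4*o/x)
4133 + 1/(V(-40, -22) + U(18, 40)) = 4133 + 1/((-8 - 4*(-40)/(-22)) + 40) = 4133 + 1/((-8 - 4*(-40)*(-1/22)) + 40) = 4133 + 1/((-8 - 80/11) + 40) = 4133 + 1/(-168/11 + 40) = 4133 + 1/(272/11) = 4133 + 11/272 = 1124187/272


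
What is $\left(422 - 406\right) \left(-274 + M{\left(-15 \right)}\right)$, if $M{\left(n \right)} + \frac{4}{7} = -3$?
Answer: $- \frac{31088}{7} \approx -4441.1$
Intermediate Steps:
$M{\left(n \right)} = - \frac{25}{7}$ ($M{\left(n \right)} = - \frac{4}{7} - 3 = - \frac{25}{7}$)
$\left(422 - 406\right) \left(-274 + M{\left(-15 \right)}\right) = \left(422 - 406\right) \left(-274 - \frac{25}{7}\right) = 16 \left(- \frac{1943}{7}\right) = - \frac{31088}{7}$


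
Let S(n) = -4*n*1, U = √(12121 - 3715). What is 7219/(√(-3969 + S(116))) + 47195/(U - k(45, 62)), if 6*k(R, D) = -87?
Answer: -2737310/32783 + 566340*√934/32783 - 7219*I*√4433/4433 ≈ 444.46 - 108.42*I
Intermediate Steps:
U = 3*√934 (U = √8406 = 3*√934 ≈ 91.684)
S(n) = -4*n
k(R, D) = -29/2 (k(R, D) = (⅙)*(-87) = -29/2)
7219/(√(-3969 + S(116))) + 47195/(U - k(45, 62)) = 7219/(√(-3969 - 4*116)) + 47195/(3*√934 - 1*(-29/2)) = 7219/(√(-3969 - 464)) + 47195/(3*√934 + 29/2) = 7219/(√(-4433)) + 47195/(29/2 + 3*√934) = 7219/((I*√4433)) + 47195/(29/2 + 3*√934) = 7219*(-I*√4433/4433) + 47195/(29/2 + 3*√934) = -7219*I*√4433/4433 + 47195/(29/2 + 3*√934) = 47195/(29/2 + 3*√934) - 7219*I*√4433/4433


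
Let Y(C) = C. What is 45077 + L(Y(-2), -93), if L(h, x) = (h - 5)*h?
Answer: 45091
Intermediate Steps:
L(h, x) = h*(-5 + h) (L(h, x) = (-5 + h)*h = h*(-5 + h))
45077 + L(Y(-2), -93) = 45077 - 2*(-5 - 2) = 45077 - 2*(-7) = 45077 + 14 = 45091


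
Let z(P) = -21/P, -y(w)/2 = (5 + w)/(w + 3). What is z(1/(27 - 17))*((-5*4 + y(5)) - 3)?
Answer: 5355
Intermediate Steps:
y(w) = -2*(5 + w)/(3 + w) (y(w) = -2*(5 + w)/(w + 3) = -2*(5 + w)/(3 + w))
z(1/(27 - 17))*((-5*4 + y(5)) - 3) = (-21/(1/(27 - 17)))*((-5*4 + 2*(-5 - 1*5)/(3 + 5)) - 3) = (-21/(1/10))*((-20 + 2*(-5 - 5)/8) - 3) = (-21/⅒)*((-20 + 2*(⅛)*(-10)) - 3) = (-21*10)*((-20 - 5/2) - 3) = -210*(-45/2 - 3) = -210*(-51/2) = 5355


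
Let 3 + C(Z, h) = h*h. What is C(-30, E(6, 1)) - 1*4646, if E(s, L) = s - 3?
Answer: -4640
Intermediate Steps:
E(s, L) = -3 + s
C(Z, h) = -3 + h**2 (C(Z, h) = -3 + h*h = -3 + h**2)
C(-30, E(6, 1)) - 1*4646 = (-3 + (-3 + 6)**2) - 1*4646 = (-3 + 3**2) - 4646 = (-3 + 9) - 4646 = 6 - 4646 = -4640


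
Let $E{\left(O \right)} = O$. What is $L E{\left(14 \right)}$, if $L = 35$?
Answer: $490$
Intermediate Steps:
$L E{\left(14 \right)} = 35 \cdot 14 = 490$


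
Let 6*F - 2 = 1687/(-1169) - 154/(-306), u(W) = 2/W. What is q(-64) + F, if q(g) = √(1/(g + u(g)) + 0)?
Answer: 13544/76653 + 4*I*√4098/2049 ≈ 0.17669 + 0.12497*I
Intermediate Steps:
q(g) = √(1/(g + 2/g)) (q(g) = √(1/(g + 2/g) + 0) = √(1/(g + 2/g)))
F = 13544/76653 (F = ⅓ + (1687/(-1169) - 154/(-306))/6 = ⅓ + (1687*(-1/1169) - 154*(-1/306))/6 = ⅓ + (-241/167 + 77/153)/6 = ⅓ + (⅙)*(-24014/25551) = ⅓ - 12007/76653 = 13544/76653 ≈ 0.17669)
q(-64) + F = √(-64/(2 + (-64)²)) + 13544/76653 = √(-64/(2 + 4096)) + 13544/76653 = √(-64/4098) + 13544/76653 = √(-64*1/4098) + 13544/76653 = √(-32/2049) + 13544/76653 = 4*I*√4098/2049 + 13544/76653 = 13544/76653 + 4*I*√4098/2049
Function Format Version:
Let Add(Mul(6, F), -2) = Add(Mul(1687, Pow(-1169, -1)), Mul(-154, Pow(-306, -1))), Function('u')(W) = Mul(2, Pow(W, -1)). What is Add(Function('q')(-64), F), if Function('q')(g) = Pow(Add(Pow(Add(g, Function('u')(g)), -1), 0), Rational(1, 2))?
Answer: Add(Rational(13544, 76653), Mul(Rational(4, 2049), I, Pow(4098, Rational(1, 2)))) ≈ Add(0.17669, Mul(0.12497, I))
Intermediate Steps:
Function('q')(g) = Pow(Pow(Add(g, Mul(2, Pow(g, -1))), -1), Rational(1, 2)) (Function('q')(g) = Pow(Add(Pow(Add(g, Mul(2, Pow(g, -1))), -1), 0), Rational(1, 2)) = Pow(Pow(Add(g, Mul(2, Pow(g, -1))), -1), Rational(1, 2)))
F = Rational(13544, 76653) (F = Add(Rational(1, 3), Mul(Rational(1, 6), Add(Mul(1687, Pow(-1169, -1)), Mul(-154, Pow(-306, -1))))) = Add(Rational(1, 3), Mul(Rational(1, 6), Add(Mul(1687, Rational(-1, 1169)), Mul(-154, Rational(-1, 306))))) = Add(Rational(1, 3), Mul(Rational(1, 6), Add(Rational(-241, 167), Rational(77, 153)))) = Add(Rational(1, 3), Mul(Rational(1, 6), Rational(-24014, 25551))) = Add(Rational(1, 3), Rational(-12007, 76653)) = Rational(13544, 76653) ≈ 0.17669)
Add(Function('q')(-64), F) = Add(Pow(Mul(-64, Pow(Add(2, Pow(-64, 2)), -1)), Rational(1, 2)), Rational(13544, 76653)) = Add(Pow(Mul(-64, Pow(Add(2, 4096), -1)), Rational(1, 2)), Rational(13544, 76653)) = Add(Pow(Mul(-64, Pow(4098, -1)), Rational(1, 2)), Rational(13544, 76653)) = Add(Pow(Mul(-64, Rational(1, 4098)), Rational(1, 2)), Rational(13544, 76653)) = Add(Pow(Rational(-32, 2049), Rational(1, 2)), Rational(13544, 76653)) = Add(Mul(Rational(4, 2049), I, Pow(4098, Rational(1, 2))), Rational(13544, 76653)) = Add(Rational(13544, 76653), Mul(Rational(4, 2049), I, Pow(4098, Rational(1, 2))))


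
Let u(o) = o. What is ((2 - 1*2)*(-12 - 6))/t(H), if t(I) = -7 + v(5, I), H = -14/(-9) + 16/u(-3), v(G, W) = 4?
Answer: 0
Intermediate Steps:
H = -34/9 (H = -14/(-9) + 16/(-3) = -14*(-1/9) + 16*(-1/3) = 14/9 - 16/3 = -34/9 ≈ -3.7778)
t(I) = -3 (t(I) = -7 + 4 = -3)
((2 - 1*2)*(-12 - 6))/t(H) = ((2 - 1*2)*(-12 - 6))/(-3) = ((2 - 2)*(-18))*(-1/3) = (0*(-18))*(-1/3) = 0*(-1/3) = 0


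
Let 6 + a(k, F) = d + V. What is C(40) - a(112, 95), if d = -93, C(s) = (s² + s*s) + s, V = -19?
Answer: 3358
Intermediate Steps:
C(s) = s + 2*s² (C(s) = (s² + s²) + s = 2*s² + s = s + 2*s²)
a(k, F) = -118 (a(k, F) = -6 + (-93 - 19) = -6 - 112 = -118)
C(40) - a(112, 95) = 40*(1 + 2*40) - 1*(-118) = 40*(1 + 80) + 118 = 40*81 + 118 = 3240 + 118 = 3358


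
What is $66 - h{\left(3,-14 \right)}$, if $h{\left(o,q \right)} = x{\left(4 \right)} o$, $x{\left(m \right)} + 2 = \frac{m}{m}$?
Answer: $69$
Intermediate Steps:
$x{\left(m \right)} = -1$ ($x{\left(m \right)} = -2 + \frac{m}{m} = -2 + 1 = -1$)
$h{\left(o,q \right)} = - o$
$66 - h{\left(3,-14 \right)} = 66 - \left(-1\right) 3 = 66 - -3 = 66 + 3 = 69$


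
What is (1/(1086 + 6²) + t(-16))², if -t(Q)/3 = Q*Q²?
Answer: 190085146656769/1258884 ≈ 1.5099e+8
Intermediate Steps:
t(Q) = -3*Q³ (t(Q) = -3*Q*Q² = -3*Q³)
(1/(1086 + 6²) + t(-16))² = (1/(1086 + 6²) - 3*(-16)³)² = (1/(1086 + 36) - 3*(-4096))² = (1/1122 + 12288)² = (13787137/1122)² = 190085146656769/1258884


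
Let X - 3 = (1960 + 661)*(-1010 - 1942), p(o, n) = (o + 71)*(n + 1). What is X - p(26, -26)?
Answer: -7734764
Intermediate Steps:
p(o, n) = (1 + n)*(71 + o) (p(o, n) = (71 + o)*(1 + n) = (1 + n)*(71 + o))
X = -7737189 (X = 3 + (1960 + 661)*(-1010 - 1942) = 3 + 2621*(-2952) = 3 - 7737192 = -7737189)
X - p(26, -26) = -7737189 - (71 + 26 + 71*(-26) - 26*26) = -7737189 - (71 + 26 - 1846 - 676) = -7737189 - 1*(-2425) = -7737189 + 2425 = -7734764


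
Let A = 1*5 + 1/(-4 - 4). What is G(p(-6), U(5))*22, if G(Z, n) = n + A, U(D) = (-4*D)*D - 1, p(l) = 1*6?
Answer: -8459/4 ≈ -2114.8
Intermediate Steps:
p(l) = 6
A = 39/8 (A = 5 + 1/(-8) = 5 - 1/8 = 39/8 ≈ 4.8750)
U(D) = -1 - 4*D**2 (U(D) = -4*D**2 - 1 = -1 - 4*D**2)
G(Z, n) = 39/8 + n (G(Z, n) = n + 39/8 = 39/8 + n)
G(p(-6), U(5))*22 = (39/8 + (-1 - 4*5**2))*22 = (39/8 + (-1 - 4*25))*22 = (39/8 + (-1 - 100))*22 = (39/8 - 101)*22 = -769/8*22 = -8459/4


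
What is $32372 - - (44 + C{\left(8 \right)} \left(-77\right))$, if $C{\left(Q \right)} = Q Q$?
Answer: $27488$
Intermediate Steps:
$C{\left(Q \right)} = Q^{2}$
$32372 - - (44 + C{\left(8 \right)} \left(-77\right)) = 32372 - - (44 + 8^{2} \left(-77\right)) = 32372 - - (44 + 64 \left(-77\right)) = 32372 - - (44 - 4928) = 32372 - \left(-1\right) \left(-4884\right) = 32372 - 4884 = 27488$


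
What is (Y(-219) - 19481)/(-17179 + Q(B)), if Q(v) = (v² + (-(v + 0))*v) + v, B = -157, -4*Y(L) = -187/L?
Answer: 1551413/1380576 ≈ 1.1237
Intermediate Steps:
Y(L) = 187/(4*L) (Y(L) = -(-187)/(4*L) = 187/(4*L))
Q(v) = v (Q(v) = (v² + (-v)*v) + v = (v² - v²) + v = 0 + v = v)
(Y(-219) - 19481)/(-17179 + Q(B)) = ((187/4)/(-219) - 19481)/(-17179 - 157) = ((187/4)*(-1/219) - 19481)/(-17336) = (-187/876 - 19481)*(-1/17336) = -17065543/876*(-1/17336) = 1551413/1380576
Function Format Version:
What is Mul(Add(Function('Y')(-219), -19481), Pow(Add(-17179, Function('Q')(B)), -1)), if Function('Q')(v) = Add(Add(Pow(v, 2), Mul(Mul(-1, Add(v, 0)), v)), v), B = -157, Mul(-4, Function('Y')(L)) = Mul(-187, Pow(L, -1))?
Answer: Rational(1551413, 1380576) ≈ 1.1237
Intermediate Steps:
Function('Y')(L) = Mul(Rational(187, 4), Pow(L, -1)) (Function('Y')(L) = Mul(Rational(-1, 4), Mul(-187, Pow(L, -1))) = Mul(Rational(187, 4), Pow(L, -1)))
Function('Q')(v) = v (Function('Q')(v) = Add(Add(Pow(v, 2), Mul(Mul(-1, v), v)), v) = Add(Add(Pow(v, 2), Mul(-1, Pow(v, 2))), v) = Add(0, v) = v)
Mul(Add(Function('Y')(-219), -19481), Pow(Add(-17179, Function('Q')(B)), -1)) = Mul(Add(Mul(Rational(187, 4), Pow(-219, -1)), -19481), Pow(Add(-17179, -157), -1)) = Mul(Add(Mul(Rational(187, 4), Rational(-1, 219)), -19481), Pow(-17336, -1)) = Mul(Add(Rational(-187, 876), -19481), Rational(-1, 17336)) = Mul(Rational(-17065543, 876), Rational(-1, 17336)) = Rational(1551413, 1380576)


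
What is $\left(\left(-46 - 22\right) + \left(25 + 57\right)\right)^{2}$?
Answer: $196$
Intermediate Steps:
$\left(\left(-46 - 22\right) + \left(25 + 57\right)\right)^{2} = \left(-68 + 82\right)^{2} = 14^{2} = 196$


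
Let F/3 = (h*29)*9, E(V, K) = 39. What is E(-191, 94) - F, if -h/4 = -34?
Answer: -106449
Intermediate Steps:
h = 136 (h = -4*(-34) = 136)
F = 106488 (F = 3*((136*29)*9) = 3*(3944*9) = 3*35496 = 106488)
E(-191, 94) - F = 39 - 1*106488 = 39 - 106488 = -106449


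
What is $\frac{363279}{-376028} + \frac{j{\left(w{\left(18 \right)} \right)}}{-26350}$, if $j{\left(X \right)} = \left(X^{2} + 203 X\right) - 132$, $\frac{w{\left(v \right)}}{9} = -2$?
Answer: $- \frac{4135296357}{4954168900} \approx -0.83471$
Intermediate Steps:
$w{\left(v \right)} = -18$ ($w{\left(v \right)} = 9 \left(-2\right) = -18$)
$j{\left(X \right)} = -132 + X^{2} + 203 X$
$\frac{363279}{-376028} + \frac{j{\left(w{\left(18 \right)} \right)}}{-26350} = \frac{363279}{-376028} + \frac{-132 + \left(-18\right)^{2} + 203 \left(-18\right)}{-26350} = 363279 \left(- \frac{1}{376028}\right) + \left(-132 + 324 - 3654\right) \left(- \frac{1}{26350}\right) = - \frac{363279}{376028} - - \frac{1731}{13175} = - \frac{363279}{376028} + \frac{1731}{13175} = - \frac{4135296357}{4954168900}$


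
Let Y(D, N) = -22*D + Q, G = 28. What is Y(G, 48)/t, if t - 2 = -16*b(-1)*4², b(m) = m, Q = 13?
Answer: -201/86 ≈ -2.3372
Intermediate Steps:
Y(D, N) = 13 - 22*D (Y(D, N) = -22*D + 13 = 13 - 22*D)
t = 258 (t = 2 - 16*(-1)*4² = 2 + 16*16 = 2 + 256 = 258)
Y(G, 48)/t = (13 - 22*28)/258 = (13 - 616)*(1/258) = -603*1/258 = -201/86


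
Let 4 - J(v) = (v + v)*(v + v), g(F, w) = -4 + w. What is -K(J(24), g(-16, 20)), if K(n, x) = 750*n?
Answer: 1725000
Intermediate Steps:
J(v) = 4 - 4*v² (J(v) = 4 - (v + v)*(v + v) = 4 - 2*v*2*v = 4 - 4*v²)
-K(J(24), g(-16, 20)) = -750*(4 - 4*24²) = -750*(4 - 4*576) = -750*(4 - 2304) = -750*(-2300) = -1*(-1725000) = 1725000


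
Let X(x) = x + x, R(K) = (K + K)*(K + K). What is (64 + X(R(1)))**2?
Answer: 5184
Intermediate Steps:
R(K) = 4*K**2 (R(K) = (2*K)*(2*K) = 4*K**2)
X(x) = 2*x
(64 + X(R(1)))**2 = (64 + 2*(4*1**2))**2 = (64 + 2*(4*1))**2 = (64 + 2*4)**2 = (64 + 8)**2 = 72**2 = 5184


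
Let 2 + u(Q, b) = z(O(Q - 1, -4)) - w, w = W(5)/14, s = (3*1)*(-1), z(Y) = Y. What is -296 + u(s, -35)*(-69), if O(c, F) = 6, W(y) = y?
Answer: -7663/14 ≈ -547.36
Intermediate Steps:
s = -3 (s = 3*(-1) = -3)
w = 5/14 ≈ 0.35714
u(Q, b) = 51/14 (u(Q, b) = -2 + (6 - 1*5/14) = -2 + (6 - 5/14) = -2 + 79/14 = 51/14)
-296 + u(s, -35)*(-69) = -296 + (51/14)*(-69) = -296 - 3519/14 = -7663/14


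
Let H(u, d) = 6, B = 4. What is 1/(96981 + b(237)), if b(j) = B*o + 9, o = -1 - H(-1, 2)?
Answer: 1/96962 ≈ 1.0313e-5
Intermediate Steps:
o = -7 (o = -1 - 1*6 = -1 - 6 = -7)
b(j) = -19 (b(j) = 4*(-7) + 9 = -28 + 9 = -19)
1/(96981 + b(237)) = 1/(96981 - 19) = 1/96962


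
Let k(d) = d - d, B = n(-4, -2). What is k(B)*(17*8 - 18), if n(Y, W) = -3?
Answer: 0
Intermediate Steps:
B = -3
k(d) = 0
k(B)*(17*8 - 18) = 0*(17*8 - 18) = 0*(136 - 18) = 0*118 = 0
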